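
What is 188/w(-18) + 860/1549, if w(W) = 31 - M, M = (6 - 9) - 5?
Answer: 324752/60411 ≈ 5.3757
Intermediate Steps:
M = -8 (M = -3 - 5 = -8)
w(W) = 39 (w(W) = 31 - 1*(-8) = 31 + 8 = 39)
188/w(-18) + 860/1549 = 188/39 + 860/1549 = 324752/60411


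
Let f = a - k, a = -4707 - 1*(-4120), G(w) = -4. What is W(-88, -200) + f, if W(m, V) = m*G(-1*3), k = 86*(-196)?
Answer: 16621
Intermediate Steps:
k = -16856
a = -587 (a = -4707 + 4120 = -587)
f = 16269 (f = -587 - 1*(-16856) = -587 + 16856 = 16269)
W(m, V) = -4*m (W(m, V) = m*(-4) = -4*m)
W(-88, -200) + f = -4*(-88) + 16269 = 352 + 16269 = 16621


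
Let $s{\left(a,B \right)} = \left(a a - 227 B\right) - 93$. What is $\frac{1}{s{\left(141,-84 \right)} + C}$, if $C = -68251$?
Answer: $- \frac{1}{29395} \approx -3.4019 \cdot 10^{-5}$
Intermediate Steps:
$s{\left(a,B \right)} = -93 + a^{2} - 227 B$ ($s{\left(a,B \right)} = \left(a^{2} - 227 B\right) - 93 = -93 + a^{2} - 227 B$)
$\frac{1}{s{\left(141,-84 \right)} + C} = \frac{1}{\left(-93 + 141^{2} - -19068\right) - 68251} = \frac{1}{\left(-93 + 19881 + 19068\right) - 68251} = \frac{1}{38856 - 68251} = \frac{1}{-29395} = - \frac{1}{29395}$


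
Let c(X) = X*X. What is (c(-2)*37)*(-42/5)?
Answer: -6216/5 ≈ -1243.2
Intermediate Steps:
c(X) = X²
(c(-2)*37)*(-42/5) = ((-2)²*37)*(-42/5) = (4*37)*(-42*⅕) = 148*(-42/5) = -6216/5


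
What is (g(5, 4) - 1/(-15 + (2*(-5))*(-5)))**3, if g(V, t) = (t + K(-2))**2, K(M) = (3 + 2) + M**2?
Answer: 206844491944/42875 ≈ 4.8244e+6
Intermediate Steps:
K(M) = 5 + M**2
g(V, t) = (9 + t)**2 (g(V, t) = (t + (5 + (-2)**2))**2 = (t + (5 + 4))**2 = (t + 9)**2 = (9 + t)**2)
(g(5, 4) - 1/(-15 + (2*(-5))*(-5)))**3 = ((9 + 4)**2 - 1/(-15 + (2*(-5))*(-5)))**3 = (13**2 - 1/(-15 - 10*(-5)))**3 = (169 - 1/(-15 + 50))**3 = (169 - 1/35)**3 = (5914/35)**3 = 206844491944/42875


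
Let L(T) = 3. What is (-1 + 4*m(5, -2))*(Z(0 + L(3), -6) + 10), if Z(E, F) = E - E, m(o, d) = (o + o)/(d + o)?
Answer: 370/3 ≈ 123.33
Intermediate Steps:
m(o, d) = 2*o/(d + o) (m(o, d) = (2*o)/(d + o) = 2*o/(d + o))
Z(E, F) = 0
(-1 + 4*m(5, -2))*(Z(0 + L(3), -6) + 10) = (-1 + 4*(2*5/(-2 + 5)))*(0 + 10) = (-1 + 4*(2*5/3))*10 = (-1 + 4*(2*5*(⅓)))*10 = (-1 + 4*(10/3))*10 = (-1 + 40/3)*10 = (37/3)*10 = 370/3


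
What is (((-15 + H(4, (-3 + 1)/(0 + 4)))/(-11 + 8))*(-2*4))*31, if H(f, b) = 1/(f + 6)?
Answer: -18476/15 ≈ -1231.7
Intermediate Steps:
H(f, b) = 1/(6 + f)
(((-15 + H(4, (-3 + 1)/(0 + 4)))/(-11 + 8))*(-2*4))*31 = (((-15 + 1/(6 + 4))/(-11 + 8))*(-2*4))*31 = (((-15 + 1/10)/(-3))*(-8))*31 = (((-15 + ⅒)*(-⅓))*(-8))*31 = (-149/10*(-⅓)*(-8))*31 = ((149/30)*(-8))*31 = -596/15*31 = -18476/15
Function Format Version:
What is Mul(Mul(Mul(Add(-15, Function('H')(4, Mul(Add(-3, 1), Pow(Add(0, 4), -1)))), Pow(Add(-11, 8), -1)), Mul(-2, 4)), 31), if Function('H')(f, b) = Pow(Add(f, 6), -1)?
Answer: Rational(-18476, 15) ≈ -1231.7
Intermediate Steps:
Function('H')(f, b) = Pow(Add(6, f), -1)
Mul(Mul(Mul(Add(-15, Function('H')(4, Mul(Add(-3, 1), Pow(Add(0, 4), -1)))), Pow(Add(-11, 8), -1)), Mul(-2, 4)), 31) = Mul(Mul(Mul(Add(-15, Pow(Add(6, 4), -1)), Pow(Add(-11, 8), -1)), Mul(-2, 4)), 31) = Mul(Mul(Mul(Add(-15, Pow(10, -1)), Pow(-3, -1)), -8), 31) = Mul(Mul(Mul(Add(-15, Rational(1, 10)), Rational(-1, 3)), -8), 31) = Mul(Mul(Mul(Rational(-149, 10), Rational(-1, 3)), -8), 31) = Mul(Mul(Rational(149, 30), -8), 31) = Mul(Rational(-596, 15), 31) = Rational(-18476, 15)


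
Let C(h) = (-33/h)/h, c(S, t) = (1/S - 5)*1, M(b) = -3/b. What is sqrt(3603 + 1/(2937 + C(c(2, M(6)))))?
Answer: 4*sqrt(11689940235)/7205 ≈ 60.025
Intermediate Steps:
c(S, t) = -5 + 1/S (c(S, t) = (-5 + 1/S)*1 = -5 + 1/S)
C(h) = -33/h**2
sqrt(3603 + 1/(2937 + C(c(2, M(6))))) = sqrt(3603 + 1/(2937 - 33/(-5 + 1/2)**2)) = sqrt(3603 + 1/(2937 - 33/(-9/2)**2)) = sqrt(3603 + 1/(2937 - 33*4/81)) = sqrt(3603 + 1/(2937 - 44/27)) = sqrt(3603 + 1/(79255/27)) = sqrt(3603 + 27/79255) = sqrt(285555792/79255) = 4*sqrt(11689940235)/7205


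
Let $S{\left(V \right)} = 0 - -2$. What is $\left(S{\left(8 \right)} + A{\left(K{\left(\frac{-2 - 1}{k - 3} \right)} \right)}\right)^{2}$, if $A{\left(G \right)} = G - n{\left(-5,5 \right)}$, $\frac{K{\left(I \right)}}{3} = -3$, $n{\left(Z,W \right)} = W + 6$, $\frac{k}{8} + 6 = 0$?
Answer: $324$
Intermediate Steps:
$k = -48$ ($k = -48 + 8 \cdot 0 = -48 + 0 = -48$)
$n{\left(Z,W \right)} = 6 + W$
$K{\left(I \right)} = -9$ ($K{\left(I \right)} = 3 \left(-3\right) = -9$)
$S{\left(V \right)} = 2$ ($S{\left(V \right)} = 0 + 2 = 2$)
$A{\left(G \right)} = -11 + G$ ($A{\left(G \right)} = G - \left(6 + 5\right) = G - 11 = -11 + G$)
$\left(S{\left(8 \right)} + A{\left(K{\left(\frac{-2 - 1}{k - 3} \right)} \right)}\right)^{2} = \left(2 - 20\right)^{2} = \left(-18\right)^{2} = 324$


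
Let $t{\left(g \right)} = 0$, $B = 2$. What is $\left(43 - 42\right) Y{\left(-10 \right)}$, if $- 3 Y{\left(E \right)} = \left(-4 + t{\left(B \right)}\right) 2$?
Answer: $\frac{8}{3} \approx 2.6667$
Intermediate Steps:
$Y{\left(E \right)} = \frac{8}{3}$ ($Y{\left(E \right)} = - \frac{\left(-4 + 0\right) 2}{3} = - \frac{\left(-4\right) 2}{3} = \left(- \frac{1}{3}\right) \left(-8\right) = \frac{8}{3}$)
$\left(43 - 42\right) Y{\left(-10 \right)} = \left(43 - 42\right) \frac{8}{3} = 1 \cdot \frac{8}{3} = \frac{8}{3}$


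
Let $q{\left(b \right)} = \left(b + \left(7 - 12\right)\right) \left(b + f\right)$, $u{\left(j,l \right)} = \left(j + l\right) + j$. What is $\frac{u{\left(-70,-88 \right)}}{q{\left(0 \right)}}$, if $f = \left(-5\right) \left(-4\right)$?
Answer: $\frac{57}{25} \approx 2.28$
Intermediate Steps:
$u{\left(j,l \right)} = l + 2 j$
$f = 20$
$q{\left(b \right)} = \left(-5 + b\right) \left(20 + b\right)$ ($q{\left(b \right)} = \left(b + \left(7 - 12\right)\right) \left(b + 20\right) = \left(b - 5\right) \left(20 + b\right) = \left(-5 + b\right) \left(20 + b\right)$)
$\frac{u{\left(-70,-88 \right)}}{q{\left(0 \right)}} = \frac{-88 + 2 \left(-70\right)}{-100 + 0^{2} + 15 \cdot 0} = \frac{-88 - 140}{-100 + 0 + 0} = - \frac{228}{-100} = \left(-228\right) \left(- \frac{1}{100}\right) = \frac{57}{25}$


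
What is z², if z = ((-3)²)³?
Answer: 531441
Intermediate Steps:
z = 729 (z = 9³ = 729)
z² = 729² = 531441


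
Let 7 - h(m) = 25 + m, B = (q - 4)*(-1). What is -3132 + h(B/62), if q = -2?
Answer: -97653/31 ≈ -3150.1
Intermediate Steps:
B = 6 (B = (-2 - 4)*(-1) = -6*(-1) = 6)
h(m) = -18 - m (h(m) = 7 - (25 + m) = 7 + (-25 - m) = -18 - m)
-3132 + h(B/62) = -3132 + (-18 - 6/62) = -3132 + (-18 - 1*3/31) = -3132 + (-18 - 3/31) = -3132 - 561/31 = -97653/31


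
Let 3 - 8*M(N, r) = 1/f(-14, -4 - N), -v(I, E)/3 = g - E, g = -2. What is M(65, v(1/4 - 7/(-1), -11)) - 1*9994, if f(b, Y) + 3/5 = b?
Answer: -729534/73 ≈ -9993.6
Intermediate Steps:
f(b, Y) = -⅗ + b
v(I, E) = 6 + 3*E (v(I, E) = -3*(-2 - E) = 6 + 3*E)
M(N, r) = 28/73 (M(N, r) = 3/8 - 1/(8*(-⅗ - 14)) = 3/8 - 1/(8*(-73/5)) = 3/8 - ⅛*(-5/73) = 3/8 + 5/584 = 28/73)
M(65, v(1/4 - 7/(-1), -11)) - 1*9994 = 28/73 - 1*9994 = 28/73 - 9994 = -729534/73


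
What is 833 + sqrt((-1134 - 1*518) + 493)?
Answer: 833 + I*sqrt(1159) ≈ 833.0 + 34.044*I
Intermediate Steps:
833 + sqrt((-1134 - 1*518) + 493) = 833 + sqrt((-1134 - 518) + 493) = 833 + sqrt(-1652 + 493) = 833 + sqrt(-1159) = 833 + I*sqrt(1159)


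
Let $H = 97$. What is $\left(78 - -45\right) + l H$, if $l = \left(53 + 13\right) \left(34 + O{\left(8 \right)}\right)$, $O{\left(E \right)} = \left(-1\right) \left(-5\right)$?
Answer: $249801$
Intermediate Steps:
$O{\left(E \right)} = 5$
$l = 2574$ ($l = \left(53 + 13\right) \left(34 + 5\right) = 66 \cdot 39 = 2574$)
$\left(78 - -45\right) + l H = \left(78 - -45\right) + 2574 \cdot 97 = \left(78 + 45\right) + 249678 = 123 + 249678 = 249801$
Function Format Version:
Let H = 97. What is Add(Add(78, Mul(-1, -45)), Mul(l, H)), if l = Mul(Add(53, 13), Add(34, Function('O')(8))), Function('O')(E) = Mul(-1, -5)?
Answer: 249801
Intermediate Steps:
Function('O')(E) = 5
l = 2574 (l = Mul(Add(53, 13), Add(34, 5)) = Mul(66, 39) = 2574)
Add(Add(78, Mul(-1, -45)), Mul(l, H)) = Add(Add(78, Mul(-1, -45)), Mul(2574, 97)) = Add(Add(78, 45), 249678) = Add(123, 249678) = 249801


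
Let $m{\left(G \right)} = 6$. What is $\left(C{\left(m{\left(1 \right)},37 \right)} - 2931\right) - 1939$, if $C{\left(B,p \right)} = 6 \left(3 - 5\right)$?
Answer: $-4882$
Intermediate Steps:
$C{\left(B,p \right)} = -12$ ($C{\left(B,p \right)} = 6 \left(-2\right) = -12$)
$\left(C{\left(m{\left(1 \right)},37 \right)} - 2931\right) - 1939 = \left(-12 - 2931\right) - 1939 = -2943 - 1939 = -4882$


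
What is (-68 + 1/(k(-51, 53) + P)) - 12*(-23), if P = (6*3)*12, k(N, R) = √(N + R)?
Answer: 4852124/23327 - √2/46654 ≈ 208.00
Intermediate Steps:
P = 216 (P = 18*12 = 216)
(-68 + 1/(k(-51, 53) + P)) - 12*(-23) = (-68 + 1/(√(-51 + 53) + 216)) - 12*(-23) = (-68 + 1/(√2 + 216)) + 276 = (-68 + 1/(216 + √2)) + 276 = 208 + 1/(216 + √2)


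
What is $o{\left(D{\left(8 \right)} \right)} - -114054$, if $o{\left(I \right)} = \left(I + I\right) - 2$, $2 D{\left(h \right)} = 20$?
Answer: $114072$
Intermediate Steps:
$D{\left(h \right)} = 10$ ($D{\left(h \right)} = \frac{1}{2} \cdot 20 = 10$)
$o{\left(I \right)} = -2 + 2 I$ ($o{\left(I \right)} = 2 I - 2 = -2 + 2 I$)
$o{\left(D{\left(8 \right)} \right)} - -114054 = \left(-2 + 2 \cdot 10\right) - -114054 = \left(-2 + 20\right) + 114054 = 18 + 114054 = 114072$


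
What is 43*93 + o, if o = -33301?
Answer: -29302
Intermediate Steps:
43*93 + o = 43*93 - 33301 = 3999 - 33301 = -29302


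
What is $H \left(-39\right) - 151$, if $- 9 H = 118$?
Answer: $\frac{1081}{3} \approx 360.33$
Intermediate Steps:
$H = - \frac{118}{9}$ ($H = \left(- \frac{1}{9}\right) 118 = - \frac{118}{9} \approx -13.111$)
$H \left(-39\right) - 151 = \left(- \frac{118}{9}\right) \left(-39\right) - 151 = \frac{1534}{3} - 151 = \frac{1081}{3}$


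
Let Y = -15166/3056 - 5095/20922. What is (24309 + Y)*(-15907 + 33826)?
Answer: 210945593360847/484376 ≈ 4.3550e+8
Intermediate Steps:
Y = -83218343/15984408 (Y = -15166*1/3056 - 5095*1/20922 = -7583/1528 - 5095/20922 = -83218343/15984408 ≈ -5.2062)
(24309 + Y)*(-15907 + 33826) = (24309 - 83218343/15984408)*(-15907 + 33826) = (388481755729/15984408)*17919 = 210945593360847/484376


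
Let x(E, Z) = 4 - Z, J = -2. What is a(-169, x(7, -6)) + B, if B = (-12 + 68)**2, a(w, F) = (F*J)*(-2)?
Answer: 3176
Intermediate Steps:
a(w, F) = 4*F (a(w, F) = (F*(-2))*(-2) = -2*F*(-2) = 4*F)
B = 3136 (B = 56**2 = 3136)
a(-169, x(7, -6)) + B = 4*(4 - 1*(-6)) + 3136 = 4*(4 + 6) + 3136 = 4*10 + 3136 = 40 + 3136 = 3176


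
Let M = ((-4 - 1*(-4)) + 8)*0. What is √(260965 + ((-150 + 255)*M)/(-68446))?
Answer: √260965 ≈ 510.85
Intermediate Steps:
M = 0 (M = ((-4 + 4) + 8)*0 = (0 + 8)*0 = 8*0 = 0)
√(260965 + ((-150 + 255)*M)/(-68446)) = √(260965 + ((-150 + 255)*0)/(-68446)) = √(260965 + (105*0)*(-1/68446)) = √(260965 + 0*(-1/68446)) = √(260965 + 0) = √260965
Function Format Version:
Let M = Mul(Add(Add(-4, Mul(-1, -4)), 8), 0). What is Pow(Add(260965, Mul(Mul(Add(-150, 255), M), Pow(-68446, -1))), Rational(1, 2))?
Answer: Pow(260965, Rational(1, 2)) ≈ 510.85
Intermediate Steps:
M = 0 (M = Mul(Add(Add(-4, 4), 8), 0) = Mul(Add(0, 8), 0) = Mul(8, 0) = 0)
Pow(Add(260965, Mul(Mul(Add(-150, 255), M), Pow(-68446, -1))), Rational(1, 2)) = Pow(Add(260965, Mul(Mul(Add(-150, 255), 0), Pow(-68446, -1))), Rational(1, 2)) = Pow(Add(260965, Mul(Mul(105, 0), Rational(-1, 68446))), Rational(1, 2)) = Pow(Add(260965, Mul(0, Rational(-1, 68446))), Rational(1, 2)) = Pow(Add(260965, 0), Rational(1, 2)) = Pow(260965, Rational(1, 2))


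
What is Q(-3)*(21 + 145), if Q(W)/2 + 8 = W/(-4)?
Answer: -2407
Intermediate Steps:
Q(W) = -16 - W/2 (Q(W) = -16 + 2*(W/(-4)) = -16 + 2*(W*(-¼)) = -16 + 2*(-W/4) = -16 - W/2)
Q(-3)*(21 + 145) = (-16 - ½*(-3))*(21 + 145) = (-16 + 3/2)*166 = -29/2*166 = -2407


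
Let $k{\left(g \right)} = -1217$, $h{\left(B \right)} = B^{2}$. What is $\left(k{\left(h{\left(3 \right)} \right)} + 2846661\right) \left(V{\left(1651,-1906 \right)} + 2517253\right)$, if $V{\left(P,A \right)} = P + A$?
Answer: $7161976857112$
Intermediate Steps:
$V{\left(P,A \right)} = A + P$
$\left(k{\left(h{\left(3 \right)} \right)} + 2846661\right) \left(V{\left(1651,-1906 \right)} + 2517253\right) = \left(-1217 + 2846661\right) \left(\left(-1906 + 1651\right) + 2517253\right) = 2845444 \left(-255 + 2517253\right) = 2845444 \cdot 2516998 = 7161976857112$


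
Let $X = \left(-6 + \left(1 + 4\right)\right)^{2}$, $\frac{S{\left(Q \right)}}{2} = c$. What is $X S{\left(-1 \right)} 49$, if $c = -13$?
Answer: $-1274$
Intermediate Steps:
$S{\left(Q \right)} = -26$ ($S{\left(Q \right)} = 2 \left(-13\right) = -26$)
$X = 1$ ($X = \left(-6 + 5\right)^{2} = \left(-1\right)^{2} = 1$)
$X S{\left(-1 \right)} 49 = 1 \left(-26\right) 49 = \left(-26\right) 49 = -1274$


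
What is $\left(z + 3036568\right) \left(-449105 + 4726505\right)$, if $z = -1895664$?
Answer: $4880102769600$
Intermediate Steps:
$\left(z + 3036568\right) \left(-449105 + 4726505\right) = \left(-1895664 + 3036568\right) \left(-449105 + 4726505\right) = 1140904 \cdot 4277400 = 4880102769600$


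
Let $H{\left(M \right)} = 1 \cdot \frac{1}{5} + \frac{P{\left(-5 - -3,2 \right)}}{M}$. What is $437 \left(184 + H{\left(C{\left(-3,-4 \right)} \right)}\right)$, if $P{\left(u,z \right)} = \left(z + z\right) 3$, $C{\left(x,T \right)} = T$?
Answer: $\frac{395922}{5} \approx 79184.0$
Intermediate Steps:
$P{\left(u,z \right)} = 6 z$ ($P{\left(u,z \right)} = 2 z 3 = 6 z$)
$H{\left(M \right)} = \frac{1}{5} + \frac{12}{M}$ ($H{\left(M \right)} = 1 \cdot \frac{1}{5} + \frac{6 \cdot 2}{M} = 1 \cdot \frac{1}{5} + \frac{12}{M} = \frac{1}{5} + \frac{12}{M}$)
$437 \left(184 + H{\left(C{\left(-3,-4 \right)} \right)}\right) = 437 \left(184 + \frac{60 - 4}{5 \left(-4\right)}\right) = 437 \left(184 + \frac{1}{5} \left(- \frac{1}{4}\right) 56\right) = 437 \left(184 - \frac{14}{5}\right) = 437 \cdot \frac{906}{5} = \frac{395922}{5}$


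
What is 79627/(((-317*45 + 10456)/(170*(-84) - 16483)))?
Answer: 2449565401/3809 ≈ 6.4310e+5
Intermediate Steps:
79627/(((-317*45 + 10456)/(170*(-84) - 16483))) = 79627/(((-14265 + 10456)/(-14280 - 16483))) = 79627/((-3809/(-30763))) = 79627/((-3809*(-1/30763))) = 79627/(3809/30763) = 79627*(30763/3809) = 2449565401/3809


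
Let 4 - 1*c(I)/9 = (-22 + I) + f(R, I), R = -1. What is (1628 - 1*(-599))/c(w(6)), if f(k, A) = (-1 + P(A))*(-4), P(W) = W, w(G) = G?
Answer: 2227/360 ≈ 6.1861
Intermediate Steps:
f(k, A) = 4 - 4*A (f(k, A) = (-1 + A)*(-4) = 4 - 4*A)
c(I) = 198 + 27*I (c(I) = 36 - 9*((-22 + I) + (4 - 4*I)) = 36 - 9*(-18 - 3*I) = 36 + (162 + 27*I) = 198 + 27*I)
(1628 - 1*(-599))/c(w(6)) = (1628 - 1*(-599))/(198 + 27*6) = (1628 + 599)/(198 + 162) = 2227/360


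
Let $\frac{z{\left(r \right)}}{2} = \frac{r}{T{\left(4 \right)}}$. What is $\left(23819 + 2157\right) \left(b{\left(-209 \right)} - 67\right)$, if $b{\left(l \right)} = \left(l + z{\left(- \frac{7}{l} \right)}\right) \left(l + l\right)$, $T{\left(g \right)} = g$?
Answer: $2267393088$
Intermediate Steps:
$z{\left(r \right)} = \frac{r}{2}$ ($z{\left(r \right)} = 2 \frac{r}{4} = \frac{r}{2}$)
$b{\left(l \right)} = 2 l \left(l - \frac{7}{2 l}\right)$ ($b{\left(l \right)} = \left(l + \frac{\left(-7\right) \frac{1}{l}}{2}\right) \left(l + l\right) = \left(l - \frac{7}{2 l}\right) 2 l = 2 l \left(l - \frac{7}{2 l}\right)$)
$\left(23819 + 2157\right) \left(b{\left(-209 \right)} - 67\right) = \left(23819 + 2157\right) \left(\left(-7 + 2 \left(-209\right)^{2}\right) - 67\right) = 25976 \left(\left(-7 + 2 \cdot 43681\right) - 67\right) = 25976 \left(\left(-7 + 87362\right) - 67\right) = 25976 \left(87355 - 67\right) = 25976 \cdot 87288 = 2267393088$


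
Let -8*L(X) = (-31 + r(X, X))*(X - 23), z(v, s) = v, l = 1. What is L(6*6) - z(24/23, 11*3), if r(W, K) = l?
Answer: 4389/92 ≈ 47.707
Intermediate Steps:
r(W, K) = 1
L(X) = -345/4 + 15*X/4 (L(X) = -(-31 + 1)*(X - 23)/8 = -(-15)*(-23 + X)/4 = -(690 - 30*X)/8 = -345/4 + 15*X/4)
L(6*6) - z(24/23, 11*3) = (-345/4 + 15*(6*6)/4) - 24/23 = (-345/4 + (15/4)*36) - 24/23 = (-345/4 + 135) - 1*24/23 = 195/4 - 24/23 = 4389/92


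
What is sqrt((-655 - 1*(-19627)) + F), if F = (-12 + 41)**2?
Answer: sqrt(19813) ≈ 140.76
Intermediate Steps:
F = 841 (F = 29**2 = 841)
sqrt((-655 - 1*(-19627)) + F) = sqrt((-655 - 1*(-19627)) + 841) = sqrt((-655 + 19627) + 841) = sqrt(18972 + 841) = sqrt(19813)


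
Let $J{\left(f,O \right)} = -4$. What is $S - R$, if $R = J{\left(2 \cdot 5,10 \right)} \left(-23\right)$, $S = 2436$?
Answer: $2344$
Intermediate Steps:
$R = 92$ ($R = \left(-4\right) \left(-23\right) = 92$)
$S - R = 2436 - 92 = 2344$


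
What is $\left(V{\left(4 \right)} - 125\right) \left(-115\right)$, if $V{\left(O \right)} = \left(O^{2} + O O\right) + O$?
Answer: $10235$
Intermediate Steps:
$V{\left(O \right)} = O + 2 O^{2}$ ($V{\left(O \right)} = \left(O^{2} + O^{2}\right) + O = 2 O^{2} + O = O + 2 O^{2}$)
$\left(V{\left(4 \right)} - 125\right) \left(-115\right) = \left(4 \left(1 + 2 \cdot 4\right) - 125\right) \left(-115\right) = \left(4 \left(1 + 8\right) - 125\right) \left(-115\right) = \left(4 \cdot 9 - 125\right) \left(-115\right) = \left(36 - 125\right) \left(-115\right) = \left(-89\right) \left(-115\right) = 10235$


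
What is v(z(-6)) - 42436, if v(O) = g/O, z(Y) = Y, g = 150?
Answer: -42461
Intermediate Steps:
v(O) = 150/O
v(z(-6)) - 42436 = 150/(-6) - 42436 = 150*(-⅙) - 42436 = -25 - 42436 = -42461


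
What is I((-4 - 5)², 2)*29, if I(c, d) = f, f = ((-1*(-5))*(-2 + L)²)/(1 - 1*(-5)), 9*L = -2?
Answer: 29000/243 ≈ 119.34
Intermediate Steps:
L = -2/9 (L = (⅑)*(-2) = -2/9 ≈ -0.22222)
f = 1000/243 (f = ((-1*(-5))*(-2 - 2/9)²)/(1 - 1*(-5)) = (5*(-20/9)²)/(1 + 5) = (5*(400/81))/6 = (2000/81)*(⅙) = 1000/243 ≈ 4.1152)
I(c, d) = 1000/243
I((-4 - 5)², 2)*29 = (1000/243)*29 = 29000/243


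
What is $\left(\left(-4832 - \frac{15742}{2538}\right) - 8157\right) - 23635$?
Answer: $- \frac{46483727}{1269} \approx -36630.0$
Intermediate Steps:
$\left(\left(-4832 - \frac{15742}{2538}\right) - 8157\right) - 23635 = \left(\left(-4832 - \frac{7871}{1269}\right) - 8157\right) - 23635 = \left(- \frac{6139679}{1269} - 8157\right) - 23635 = - \frac{16490912}{1269} - 23635 = - \frac{46483727}{1269}$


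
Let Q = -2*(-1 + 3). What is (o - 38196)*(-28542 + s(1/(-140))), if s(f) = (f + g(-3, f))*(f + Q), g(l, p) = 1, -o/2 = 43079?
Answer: 34788104806683/9800 ≈ 3.5498e+9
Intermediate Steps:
Q = -4 (Q = -2*2 = -4)
o = -86158 (o = -2*43079 = -86158)
s(f) = (1 + f)*(-4 + f) (s(f) = (f + 1)*(f - 4) = (1 + f)*(-4 + f))
(o - 38196)*(-28542 + s(1/(-140))) = (-86158 - 38196)*(-28542 + (-4 + (1/(-140))² - 3/(-140))) = -124354*(-28542 + (-4 + (-1/140)² - 3*(-1/140))) = -124354*(-28542 + (-4 + 1/19600 + 3/140)) = -124354*(-28542 - 77979/19600) = -124354*(-559501179/19600) = 34788104806683/9800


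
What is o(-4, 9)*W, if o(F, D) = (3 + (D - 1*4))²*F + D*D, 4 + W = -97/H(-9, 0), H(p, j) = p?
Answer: -10675/9 ≈ -1186.1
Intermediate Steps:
W = 61/9 (W = -4 - 97/(-9) = -4 - 97*(-⅑) = -4 + 97/9 = 61/9 ≈ 6.7778)
o(F, D) = D² + F*(-1 + D)² (o(F, D) = (3 + (D - 4))²*F + D² = (3 + (-4 + D))²*F + D² = (-1 + D)²*F + D² = F*(-1 + D)² + D² = D² + F*(-1 + D)²)
o(-4, 9)*W = (9² - 4*(-1 + 9)²)*(61/9) = (81 - 4*8²)*(61/9) = (81 - 4*64)*(61/9) = (81 - 256)*(61/9) = -175*61/9 = -10675/9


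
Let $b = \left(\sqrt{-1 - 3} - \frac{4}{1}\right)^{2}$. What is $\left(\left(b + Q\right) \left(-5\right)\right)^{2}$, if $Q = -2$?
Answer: $-3900 - 8000 i \approx -3900.0 - 8000.0 i$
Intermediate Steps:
$b = \left(-4 + 2 i\right)^{2}$ ($b = \left(\sqrt{-4} - 4\right)^{2} = \left(2 i - 4\right)^{2} = \left(-4 + 2 i\right)^{2} \approx 12.0 - 16.0 i$)
$\left(\left(b + Q\right) \left(-5\right)\right)^{2} = \left(\left(\left(12 - 16 i\right) - 2\right) \left(-5\right)\right)^{2} = \left(\left(10 - 16 i\right) \left(-5\right)\right)^{2} = \left(-50 + 80 i\right)^{2}$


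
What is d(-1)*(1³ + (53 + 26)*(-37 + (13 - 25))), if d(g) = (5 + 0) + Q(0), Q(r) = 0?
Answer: -19350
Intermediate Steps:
d(g) = 5 (d(g) = (5 + 0) + 0 = 5 + 0 = 5)
d(-1)*(1³ + (53 + 26)*(-37 + (13 - 25))) = 5*(1³ + (53 + 26)*(-37 + (13 - 25))) = 5*(1 + 79*(-37 - 12)) = 5*(1 + 79*(-49)) = 5*(1 - 3871) = 5*(-3870) = -19350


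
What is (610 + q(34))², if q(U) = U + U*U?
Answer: 3240000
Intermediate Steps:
q(U) = U + U²
(610 + q(34))² = (610 + 34*(1 + 34))² = (610 + 34*35)² = (610 + 1190)² = 1800² = 3240000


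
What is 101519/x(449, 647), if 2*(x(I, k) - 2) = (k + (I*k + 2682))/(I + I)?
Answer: 45582031/74356 ≈ 613.02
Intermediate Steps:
x(I, k) = 2 + (2682 + k + I*k)/(4*I) (x(I, k) = 2 + ((k + (I*k + 2682))/(I + I))/2 = 2 + ((k + (2682 + I*k))/((2*I)))/2 = 2 + ((2682 + k + I*k)*(1/(2*I)))/2 = 2 + ((2682 + k + I*k)/(2*I))/2 = 2 + (2682 + k + I*k)/(4*I))
101519/x(449, 647) = 101519/(((¼)*(2682 + 647 + 449*(8 + 647))/449)) = 101519/(((¼)*(1/449)*(2682 + 647 + 449*655))) = 101519/(((¼)*(1/449)*(2682 + 647 + 294095))) = 101519/(((¼)*(1/449)*297424)) = 101519/(74356/449) = 101519*(449/74356) = 45582031/74356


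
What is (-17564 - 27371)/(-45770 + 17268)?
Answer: 44935/28502 ≈ 1.5766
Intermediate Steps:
(-17564 - 27371)/(-45770 + 17268) = -44935/(-28502) = -44935*(-1/28502) = 44935/28502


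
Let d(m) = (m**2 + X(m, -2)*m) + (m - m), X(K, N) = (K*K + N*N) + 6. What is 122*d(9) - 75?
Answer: 109725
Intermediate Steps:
X(K, N) = 6 + K**2 + N**2 (X(K, N) = (K**2 + N**2) + 6 = 6 + K**2 + N**2)
d(m) = m**2 + m*(10 + m**2) (d(m) = (m**2 + (6 + m**2 + (-2)**2)*m) + (m - m) = (m**2 + (6 + m**2 + 4)*m) + 0 = (m**2 + (10 + m**2)*m) + 0 = (m**2 + m*(10 + m**2)) + 0 = m**2 + m*(10 + m**2))
122*d(9) - 75 = 122*(9*(10 + 9 + 9**2)) - 75 = 122*(9*(10 + 9 + 81)) - 75 = 122*(9*100) - 75 = 122*900 - 75 = 109800 - 75 = 109725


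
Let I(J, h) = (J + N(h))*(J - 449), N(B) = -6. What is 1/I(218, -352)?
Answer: -1/48972 ≈ -2.0420e-5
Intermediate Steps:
I(J, h) = (-449 + J)*(-6 + J) (I(J, h) = (J - 6)*(J - 449) = (-6 + J)*(-449 + J) = (-449 + J)*(-6 + J))
1/I(218, -352) = 1/(2694 + 218² - 455*218) = 1/(2694 + 47524 - 99190) = 1/(-48972) = -1/48972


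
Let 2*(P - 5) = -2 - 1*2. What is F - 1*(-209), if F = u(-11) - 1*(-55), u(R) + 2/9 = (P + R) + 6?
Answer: 2356/9 ≈ 261.78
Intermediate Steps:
P = 3 (P = 5 + (-2 - 1*2)/2 = 5 + (-2 - 2)/2 = 5 + (½)*(-4) = 5 - 2 = 3)
u(R) = 79/9 + R (u(R) = -2/9 + ((3 + R) + 6) = -2/9 + (9 + R) = 79/9 + R)
F = 475/9 (F = (79/9 - 11) - 1*(-55) = -20/9 + 55 = 475/9 ≈ 52.778)
F - 1*(-209) = 475/9 - 1*(-209) = 475/9 + 209 = 2356/9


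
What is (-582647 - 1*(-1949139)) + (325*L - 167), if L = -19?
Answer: 1360150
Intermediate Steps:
(-582647 - 1*(-1949139)) + (325*L - 167) = (-582647 - 1*(-1949139)) + (325*(-19) - 167) = (-582647 + 1949139) + (-6175 - 167) = 1366492 - 6342 = 1360150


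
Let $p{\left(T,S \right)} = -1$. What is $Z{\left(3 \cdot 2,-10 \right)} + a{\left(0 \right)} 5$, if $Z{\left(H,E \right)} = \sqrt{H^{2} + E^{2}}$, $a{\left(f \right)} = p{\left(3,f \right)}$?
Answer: $-5 + 2 \sqrt{34} \approx 6.6619$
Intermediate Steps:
$a{\left(f \right)} = -1$
$Z{\left(H,E \right)} = \sqrt{E^{2} + H^{2}}$
$Z{\left(3 \cdot 2,-10 \right)} + a{\left(0 \right)} 5 = \sqrt{\left(-10\right)^{2} + \left(3 \cdot 2\right)^{2}} - 5 = \sqrt{100 + 6^{2}} - 5 = \sqrt{100 + 36} - 5 = \sqrt{136} - 5 = 2 \sqrt{34} - 5 = -5 + 2 \sqrt{34}$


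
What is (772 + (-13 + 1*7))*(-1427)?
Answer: -1093082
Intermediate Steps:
(772 + (-13 + 1*7))*(-1427) = (772 + (-13 + 7))*(-1427) = (772 - 6)*(-1427) = 766*(-1427) = -1093082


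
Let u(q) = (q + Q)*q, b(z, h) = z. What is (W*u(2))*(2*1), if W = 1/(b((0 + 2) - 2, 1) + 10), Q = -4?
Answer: -⅘ ≈ -0.80000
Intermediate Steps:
u(q) = q*(-4 + q) (u(q) = (q - 4)*q = (-4 + q)*q = q*(-4 + q))
W = ⅒ (W = 1/(((0 + 2) - 2) + 10) = 1/((2 - 2) + 10) = 1/(0 + 10) = 1/10 = ⅒ ≈ 0.10000)
(W*u(2))*(2*1) = ((2*(-4 + 2))/10)*(2*1) = ((2*(-2))/10)*2 = ((⅒)*(-4))*2 = -⅖*2 = -⅘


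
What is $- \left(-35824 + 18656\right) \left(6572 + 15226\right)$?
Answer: $374228064$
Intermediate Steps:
$- \left(-35824 + 18656\right) \left(6572 + 15226\right) = - \left(-17168\right) 21798 = \left(-1\right) \left(-374228064\right) = 374228064$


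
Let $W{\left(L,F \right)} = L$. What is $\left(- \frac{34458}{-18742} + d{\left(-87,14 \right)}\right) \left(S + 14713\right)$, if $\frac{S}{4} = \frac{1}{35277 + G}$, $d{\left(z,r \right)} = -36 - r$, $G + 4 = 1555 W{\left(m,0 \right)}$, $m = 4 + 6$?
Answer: $- \frac{337479250728763}{476262333} \approx -7.086 \cdot 10^{5}$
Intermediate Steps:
$m = 10$
$G = 15546$ ($G = -4 + 1555 \cdot 10 = -4 + 15550 = 15546$)
$S = \frac{4}{50823}$ ($S = \frac{4}{35277 + 15546} = \frac{4}{50823} \approx 7.8705 \cdot 10^{-5}$)
$\left(- \frac{34458}{-18742} + d{\left(-87,14 \right)}\right) \left(S + 14713\right) = \left(- \frac{34458}{-18742} - 50\right) \left(\frac{4}{50823} + 14713\right) = \left(\left(-34458\right) \left(- \frac{1}{18742}\right) - 50\right) \frac{747758803}{50823} = \left(\frac{17229}{9371} - 50\right) \frac{747758803}{50823} = \left(- \frac{451321}{9371}\right) \frac{747758803}{50823} = - \frac{337479250728763}{476262333}$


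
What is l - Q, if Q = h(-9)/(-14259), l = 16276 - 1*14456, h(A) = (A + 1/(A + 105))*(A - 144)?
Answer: 276829391/152096 ≈ 1820.1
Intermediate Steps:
h(A) = (-144 + A)*(A + 1/(105 + A)) (h(A) = (A + 1/(105 + A))*(-144 + A) = (-144 + A)*(A + 1/(105 + A)))
l = 1820 (l = 16276 - 14456 = 1820)
Q = -14671/152096 (Q = ((-144 + (-9)**3 - 15119*(-9) - 39*(-9)**2)/(105 - 9))/(-14259) = ((-144 - 729 + 136071 - 39*81)/96)*(-1/14259) = ((-144 - 729 + 136071 - 3159)/96)*(-1/14259) = ((1/96)*132039)*(-1/14259) = (44013/32)*(-1/14259) = -14671/152096 ≈ -0.096459)
l - Q = 1820 - 1*(-14671/152096) = 1820 + 14671/152096 = 276829391/152096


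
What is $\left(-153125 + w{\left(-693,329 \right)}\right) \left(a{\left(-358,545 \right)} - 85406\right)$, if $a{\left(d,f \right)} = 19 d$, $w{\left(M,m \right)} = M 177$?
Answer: $25429675488$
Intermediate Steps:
$w{\left(M,m \right)} = 177 M$
$\left(-153125 + w{\left(-693,329 \right)}\right) \left(a{\left(-358,545 \right)} - 85406\right) = \left(-153125 + 177 \left(-693\right)\right) \left(19 \left(-358\right) - 85406\right) = \left(-153125 - 122661\right) \left(-6802 - 85406\right) = \left(-275786\right) \left(-92208\right) = 25429675488$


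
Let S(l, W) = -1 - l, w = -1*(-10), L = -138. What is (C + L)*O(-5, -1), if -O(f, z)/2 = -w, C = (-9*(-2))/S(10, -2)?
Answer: -30720/11 ≈ -2792.7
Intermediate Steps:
w = 10
C = -18/11 (C = (-9*(-2))/(-1 - 1*10) = 18/(-1 - 10) = 18/(-11) = 18*(-1/11) = -18/11 ≈ -1.6364)
O(f, z) = 20 (O(f, z) = -(-2)*10 = -2*(-10) = 20)
(C + L)*O(-5, -1) = (-18/11 - 138)*20 = -1536/11*20 = -30720/11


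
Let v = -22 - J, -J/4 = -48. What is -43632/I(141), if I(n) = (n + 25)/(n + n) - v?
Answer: -6152112/30257 ≈ -203.33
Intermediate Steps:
J = 192 (J = -4*(-48) = 192)
v = -214 (v = -22 - 1*192 = -22 - 192 = -214)
I(n) = 214 + (25 + n)/(2*n) (I(n) = (n + 25)/(n + n) - 1*(-214) = (25 + n)/((2*n)) + 214 = (25 + n)*(1/(2*n)) + 214 = (25 + n)/(2*n) + 214 = 214 + (25 + n)/(2*n))
-43632/I(141) = -43632*282/(25 + 429*141) = -43632*282/(25 + 60489) = -43632/((½)*(1/141)*60514) = -43632/30257/141 = -43632*141/30257 = -6152112/30257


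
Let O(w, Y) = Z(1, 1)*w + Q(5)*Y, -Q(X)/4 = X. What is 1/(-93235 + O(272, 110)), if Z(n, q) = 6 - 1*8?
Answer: -1/95979 ≈ -1.0419e-5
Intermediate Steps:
Z(n, q) = -2 (Z(n, q) = 6 - 8 = -2)
Q(X) = -4*X
O(w, Y) = -20*Y - 2*w (O(w, Y) = -2*w + (-4*5)*Y = -2*w - 20*Y = -20*Y - 2*w)
1/(-93235 + O(272, 110)) = 1/(-93235 + (-20*110 - 2*272)) = 1/(-93235 + (-2200 - 544)) = 1/(-93235 - 2744) = 1/(-95979) = -1/95979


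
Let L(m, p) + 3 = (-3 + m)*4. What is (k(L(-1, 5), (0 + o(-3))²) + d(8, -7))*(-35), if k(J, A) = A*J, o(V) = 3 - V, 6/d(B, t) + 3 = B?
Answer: 23898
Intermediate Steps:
d(B, t) = 6/(-3 + B)
L(m, p) = -15 + 4*m (L(m, p) = -3 + (-3 + m)*4 = -3 + (-12 + 4*m) = -15 + 4*m)
(k(L(-1, 5), (0 + o(-3))²) + d(8, -7))*(-35) = ((0 + (3 - 1*(-3)))²*(-15 + 4*(-1)) + 6/(-3 + 8))*(-35) = ((0 + (3 + 3))²*(-15 - 4) + 6/5)*(-35) = ((0 + 6)²*(-19) + 6*(⅕))*(-35) = (6²*(-19) + 6/5)*(-35) = (36*(-19) + 6/5)*(-35) = (-684 + 6/5)*(-35) = -3414/5*(-35) = 23898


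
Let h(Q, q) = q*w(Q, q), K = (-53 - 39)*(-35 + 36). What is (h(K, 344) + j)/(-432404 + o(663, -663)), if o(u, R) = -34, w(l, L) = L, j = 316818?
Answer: -217577/216219 ≈ -1.0063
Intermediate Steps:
K = -92 (K = -92*1 = -92)
h(Q, q) = q² (h(Q, q) = q*q = q²)
(h(K, 344) + j)/(-432404 + o(663, -663)) = (344² + 316818)/(-432404 - 34) = (118336 + 316818)/(-432438) = 435154*(-1/432438) = -217577/216219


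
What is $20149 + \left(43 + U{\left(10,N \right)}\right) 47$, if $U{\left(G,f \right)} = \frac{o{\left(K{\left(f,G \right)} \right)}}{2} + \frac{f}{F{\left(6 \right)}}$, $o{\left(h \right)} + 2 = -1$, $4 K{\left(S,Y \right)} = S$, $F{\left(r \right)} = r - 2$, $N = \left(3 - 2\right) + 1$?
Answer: $22123$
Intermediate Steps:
$N = 2$ ($N = 1 + 1 = 2$)
$F{\left(r \right)} = -2 + r$ ($F{\left(r \right)} = r - 2 = -2 + r$)
$K{\left(S,Y \right)} = \frac{S}{4}$
$o{\left(h \right)} = -3$ ($o{\left(h \right)} = -2 - 1 = -3$)
$U{\left(G,f \right)} = - \frac{3}{2} + \frac{f}{4}$ ($U{\left(G,f \right)} = - \frac{3}{2} + \frac{f}{-2 + 6} = \left(-3\right) \frac{1}{2} + \frac{f}{4} = - \frac{3}{2} + f \frac{1}{4} = - \frac{3}{2} + \frac{f}{4}$)
$20149 + \left(43 + U{\left(10,N \right)}\right) 47 = 20149 + \left(43 + \left(- \frac{3}{2} + \frac{1}{4} \cdot 2\right)\right) 47 = 20149 + \left(43 + \left(- \frac{3}{2} + \frac{1}{2}\right)\right) 47 = 20149 + \left(43 - 1\right) 47 = 20149 + 42 \cdot 47 = 20149 + 1974 = 22123$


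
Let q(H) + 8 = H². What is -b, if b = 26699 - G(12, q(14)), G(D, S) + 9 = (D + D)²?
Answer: -26132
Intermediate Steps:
q(H) = -8 + H²
G(D, S) = -9 + 4*D² (G(D, S) = -9 + (D + D)² = -9 + (2*D)² = -9 + 4*D²)
b = 26132 (b = 26699 - (-9 + 4*12²) = 26699 - (-9 + 4*144) = 26699 - (-9 + 576) = 26699 - 1*567 = 26699 - 567 = 26132)
-b = -1*26132 = -26132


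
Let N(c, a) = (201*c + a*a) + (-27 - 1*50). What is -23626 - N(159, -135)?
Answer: -73733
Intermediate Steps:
N(c, a) = -77 + a**2 + 201*c (N(c, a) = (201*c + a**2) + (-27 - 50) = (a**2 + 201*c) - 77 = -77 + a**2 + 201*c)
-23626 - N(159, -135) = -23626 - (-77 + (-135)**2 + 201*159) = -23626 - (-77 + 18225 + 31959) = -23626 - 1*50107 = -23626 - 50107 = -73733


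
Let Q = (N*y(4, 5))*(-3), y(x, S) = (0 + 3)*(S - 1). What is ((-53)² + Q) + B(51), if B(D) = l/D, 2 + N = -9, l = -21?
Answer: 54478/17 ≈ 3204.6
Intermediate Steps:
y(x, S) = -3 + 3*S (y(x, S) = 3*(-1 + S) = -3 + 3*S)
N = -11 (N = -2 - 9 = -11)
B(D) = -21/D
Q = 396 (Q = -11*(-3 + 3*5)*(-3) = -11*(-3 + 15)*(-3) = -11*12*(-3) = -132*(-3) = 396)
((-53)² + Q) + B(51) = ((-53)² + 396) - 21/51 = (2809 + 396) - 21*1/51 = 3205 - 7/17 = 54478/17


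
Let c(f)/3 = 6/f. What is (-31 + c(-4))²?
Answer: 5041/4 ≈ 1260.3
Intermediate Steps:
c(f) = 18/f (c(f) = 3*(6/f) = 18/f)
(-31 + c(-4))² = (-31 + 18/(-4))² = (-31 + 18*(-¼))² = (-31 - 9/2)² = (-71/2)² = 5041/4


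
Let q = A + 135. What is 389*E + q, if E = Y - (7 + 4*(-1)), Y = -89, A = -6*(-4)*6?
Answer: -35509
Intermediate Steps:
A = 144 (A = 24*6 = 144)
E = -92 (E = -89 - (7 + 4*(-1)) = -89 - (7 - 4) = -89 - 1*3 = -89 - 3 = -92)
q = 279 (q = 144 + 135 = 279)
389*E + q = 389*(-92) + 279 = -35788 + 279 = -35509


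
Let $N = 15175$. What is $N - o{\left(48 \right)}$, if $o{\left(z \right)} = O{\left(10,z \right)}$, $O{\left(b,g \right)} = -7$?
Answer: $15182$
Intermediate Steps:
$o{\left(z \right)} = -7$
$N - o{\left(48 \right)} = 15175 - -7 = 15175 + 7 = 15182$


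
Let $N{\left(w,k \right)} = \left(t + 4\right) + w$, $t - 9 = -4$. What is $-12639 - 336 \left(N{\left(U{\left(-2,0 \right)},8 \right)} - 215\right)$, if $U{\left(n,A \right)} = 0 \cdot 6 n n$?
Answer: $56577$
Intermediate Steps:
$t = 5$ ($t = 9 - 4 = 5$)
$U{\left(n,A \right)} = 0$ ($U{\left(n,A \right)} = 0 \cdot 6 n^{2} = 0$)
$N{\left(w,k \right)} = 9 + w$ ($N{\left(w,k \right)} = \left(5 + 4\right) + w = 9 + w$)
$-12639 - 336 \left(N{\left(U{\left(-2,0 \right)},8 \right)} - 215\right) = -12639 - 336 \left(\left(9 + 0\right) - 215\right) = -12639 - 336 \left(9 - 215\right) = -12639 - 336 \left(-206\right) = -12639 - -69216 = -12639 + 69216 = 56577$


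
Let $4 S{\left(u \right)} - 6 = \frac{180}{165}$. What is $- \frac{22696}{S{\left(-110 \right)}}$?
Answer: $- \frac{499312}{39} \approx -12803.0$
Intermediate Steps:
$S{\left(u \right)} = \frac{39}{22}$ ($S{\left(u \right)} = \frac{3}{2} + \frac{180 \cdot \frac{1}{165}}{4} = \frac{3}{2} + \frac{1}{4} \cdot \frac{12}{11} = \frac{3}{2} + \frac{3}{11} = \frac{39}{22}$)
$- \frac{22696}{S{\left(-110 \right)}} = - \frac{22696}{\frac{39}{22}} = \left(-22696\right) \frac{22}{39} = - \frac{499312}{39}$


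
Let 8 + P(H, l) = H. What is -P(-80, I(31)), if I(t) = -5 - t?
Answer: 88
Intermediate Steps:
P(H, l) = -8 + H
-P(-80, I(31)) = -(-8 - 80) = -1*(-88) = 88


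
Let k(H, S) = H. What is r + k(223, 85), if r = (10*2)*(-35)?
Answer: -477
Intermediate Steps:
r = -700 (r = 20*(-35) = -700)
r + k(223, 85) = -700 + 223 = -477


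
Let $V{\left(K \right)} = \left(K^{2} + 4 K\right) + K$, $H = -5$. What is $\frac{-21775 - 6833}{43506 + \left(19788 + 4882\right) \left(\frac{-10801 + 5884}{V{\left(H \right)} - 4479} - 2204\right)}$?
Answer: $\frac{3559312}{6756085221} \approx 0.00052683$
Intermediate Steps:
$V{\left(K \right)} = K^{2} + 5 K$
$\frac{-21775 - 6833}{43506 + \left(19788 + 4882\right) \left(\frac{-10801 + 5884}{V{\left(H \right)} - 4479} - 2204\right)} = \frac{-21775 - 6833}{43506 + \left(19788 + 4882\right) \left(\frac{-10801 + 5884}{- 5 \left(5 - 5\right) - 4479} - 2204\right)} = - \frac{28608}{43506 + 24670 \left(- \frac{4917}{\left(-5\right) 0 - 4479} - 2204\right)} = - \frac{28608}{43506 + 24670 \left(- \frac{4917}{0 - 4479} - 2204\right)} = - \frac{28608}{43506 + 24670 \left(- \frac{4917}{-4479} - 2204\right)} = - \frac{28608}{43506 + 24670 \left(\left(-4917\right) \left(- \frac{1}{4479}\right) - 2204\right)} = - \frac{28608}{43506 + 24670 \left(\frac{1639}{1493} - 2204\right)} = - \frac{28608}{43506 + 24670 \left(- \frac{3288933}{1493}\right)} = - \frac{28608}{43506 - \frac{81137977110}{1493}} = - \frac{28608}{- \frac{81073022652}{1493}} = \left(-28608\right) \left(- \frac{1493}{81073022652}\right) = \frac{3559312}{6756085221}$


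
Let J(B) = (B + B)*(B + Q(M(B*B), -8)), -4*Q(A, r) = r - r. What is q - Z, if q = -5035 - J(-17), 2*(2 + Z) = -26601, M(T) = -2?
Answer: 15379/2 ≈ 7689.5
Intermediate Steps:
Q(A, r) = 0 (Q(A, r) = -(r - r)/4 = -¼*0 = 0)
J(B) = 2*B² (J(B) = (B + B)*(B + 0) = (2*B)*B = 2*B²)
Z = -26605/2 (Z = -2 + (½)*(-26601) = -2 - 26601/2 = -26605/2 ≈ -13303.)
q = -5613 (q = -5035 - 2*(-17)² = -5035 - 2*289 = -5035 - 1*578 = -5035 - 578 = -5613)
q - Z = -5613 - 1*(-26605/2) = -5613 + 26605/2 = 15379/2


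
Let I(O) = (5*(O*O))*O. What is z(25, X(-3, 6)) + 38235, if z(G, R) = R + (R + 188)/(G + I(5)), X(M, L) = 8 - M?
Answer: 24860099/650 ≈ 38246.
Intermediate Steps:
I(O) = 5*O³ (I(O) = (5*O²)*O = 5*O³)
z(G, R) = R + (188 + R)/(625 + G) (z(G, R) = R + (R + 188)/(G + 5*5³) = R + (188 + R)/(G + 5*125) = R + (188 + R)/(G + 625) = R + (188 + R)/(625 + G))
z(25, X(-3, 6)) + 38235 = (188 + 626*(8 - 1*(-3)) + 25*(8 - 1*(-3)))/(625 + 25) + 38235 = (188 + 626*(8 + 3) + 25*(8 + 3))/650 + 38235 = (188 + 626*11 + 25*11)/650 + 38235 = (188 + 6886 + 275)/650 + 38235 = (1/650)*7349 + 38235 = 7349/650 + 38235 = 24860099/650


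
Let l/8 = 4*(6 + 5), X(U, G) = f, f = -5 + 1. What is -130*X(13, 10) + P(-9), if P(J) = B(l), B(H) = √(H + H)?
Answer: 520 + 8*√11 ≈ 546.53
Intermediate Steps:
f = -4
X(U, G) = -4
l = 352 (l = 8*(4*(6 + 5)) = 8*(4*11) = 8*44 = 352)
B(H) = √2*√H (B(H) = √(2*H) = √2*√H)
P(J) = 8*√11 (P(J) = √2*√352 = √2*(4*√22) = 8*√11)
-130*X(13, 10) + P(-9) = -130*(-4) + 8*√11 = 520 + 8*√11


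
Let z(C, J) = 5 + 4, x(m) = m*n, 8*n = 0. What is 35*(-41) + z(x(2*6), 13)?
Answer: -1426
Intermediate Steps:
n = 0 (n = (1/8)*0 = 0)
x(m) = 0 (x(m) = m*0 = 0)
z(C, J) = 9
35*(-41) + z(x(2*6), 13) = 35*(-41) + 9 = -1435 + 9 = -1426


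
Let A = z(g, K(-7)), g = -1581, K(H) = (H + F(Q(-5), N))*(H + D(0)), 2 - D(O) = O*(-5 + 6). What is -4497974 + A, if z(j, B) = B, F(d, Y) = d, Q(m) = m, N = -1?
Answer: -4497914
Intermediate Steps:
D(O) = 2 - O (D(O) = 2 - O*(-5 + 6) = 2 - O)
K(H) = (-5 + H)*(2 + H) (K(H) = (H - 5)*(H + (2 - 1*0)) = (-5 + H)*(H + (2 + 0)) = (-5 + H)*(H + 2) = (-5 + H)*(2 + H))
A = 60 (A = -10 + (-7)² - 3*(-7) = -10 + 49 + 21 = 60)
-4497974 + A = -4497974 + 60 = -4497914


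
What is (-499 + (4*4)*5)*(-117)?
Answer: 49023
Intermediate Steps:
(-499 + (4*4)*5)*(-117) = (-499 + 16*5)*(-117) = (-499 + 80)*(-117) = -419*(-117) = 49023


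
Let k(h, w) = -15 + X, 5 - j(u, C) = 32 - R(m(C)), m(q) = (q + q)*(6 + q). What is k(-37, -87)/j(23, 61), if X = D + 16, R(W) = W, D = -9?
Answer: -8/8147 ≈ -0.00098196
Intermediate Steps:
m(q) = 2*q*(6 + q) (m(q) = (2*q)*(6 + q) = 2*q*(6 + q))
X = 7 (X = -9 + 16 = 7)
j(u, C) = -27 + 2*C*(6 + C) (j(u, C) = 5 - (32 - 2*C*(6 + C)) = 5 + (-32 + 2*C*(6 + C)) = -27 + 2*C*(6 + C))
k(h, w) = -8 (k(h, w) = -15 + 7 = -8)
k(-37, -87)/j(23, 61) = -8/(-27 + 2*61*(6 + 61)) = -8/(-27 + 2*61*67) = -8/(-27 + 8174) = -8/8147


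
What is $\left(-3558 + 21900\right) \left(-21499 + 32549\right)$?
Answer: $202679100$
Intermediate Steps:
$\left(-3558 + 21900\right) \left(-21499 + 32549\right) = 18342 \cdot 11050 = 202679100$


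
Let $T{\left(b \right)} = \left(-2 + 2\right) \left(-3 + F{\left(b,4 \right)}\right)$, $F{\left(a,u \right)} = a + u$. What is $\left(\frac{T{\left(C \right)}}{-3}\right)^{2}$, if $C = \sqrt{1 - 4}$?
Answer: $0$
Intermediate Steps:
$C = i \sqrt{3}$ ($C = \sqrt{-3} = i \sqrt{3} \approx 1.732 i$)
$T{\left(b \right)} = 0$ ($T{\left(b \right)} = \left(-2 + 2\right) \left(-3 + \left(b + 4\right)\right) = 0 \left(-3 + \left(4 + b\right)\right) = 0 \left(1 + b\right) = 0$)
$\left(\frac{T{\left(C \right)}}{-3}\right)^{2} = \left(\frac{1}{-3} \cdot 0\right)^{2} = \left(\left(- \frac{1}{3}\right) 0\right)^{2} = 0^{2} = 0$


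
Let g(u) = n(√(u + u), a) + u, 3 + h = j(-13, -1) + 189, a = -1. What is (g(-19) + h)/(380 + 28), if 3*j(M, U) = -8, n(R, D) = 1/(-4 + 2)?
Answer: 983/2448 ≈ 0.40155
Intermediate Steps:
n(R, D) = -½ (n(R, D) = 1/(-2) = -½)
j(M, U) = -8/3 (j(M, U) = (⅓)*(-8) = -8/3)
h = 550/3 (h = -3 + (-8/3 + 189) = -3 + 559/3 = 550/3 ≈ 183.33)
g(u) = -½ + u
(g(-19) + h)/(380 + 28) = ((-½ - 19) + 550/3)/(380 + 28) = (-39/2 + 550/3)/408 = (983/6)*(1/408) = 983/2448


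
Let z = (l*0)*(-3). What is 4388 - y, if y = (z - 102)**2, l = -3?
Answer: -6016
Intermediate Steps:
z = 0 (z = -3*0*(-3) = 0*(-3) = 0)
y = 10404 (y = (0 - 102)**2 = (-102)**2 = 10404)
4388 - y = 4388 - 1*10404 = 4388 - 10404 = -6016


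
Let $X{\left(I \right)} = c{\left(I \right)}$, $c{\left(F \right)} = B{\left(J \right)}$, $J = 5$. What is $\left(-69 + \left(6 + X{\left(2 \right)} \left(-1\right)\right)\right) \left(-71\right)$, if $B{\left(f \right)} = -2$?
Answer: $4331$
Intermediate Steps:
$c{\left(F \right)} = -2$
$X{\left(I \right)} = -2$
$\left(-69 + \left(6 + X{\left(2 \right)} \left(-1\right)\right)\right) \left(-71\right) = \left(-69 + \left(6 - -2\right)\right) \left(-71\right) = \left(-69 + \left(6 + 2\right)\right) \left(-71\right) = \left(-69 + 8\right) \left(-71\right) = \left(-61\right) \left(-71\right) = 4331$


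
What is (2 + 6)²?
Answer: 64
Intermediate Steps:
(2 + 6)² = 8² = 64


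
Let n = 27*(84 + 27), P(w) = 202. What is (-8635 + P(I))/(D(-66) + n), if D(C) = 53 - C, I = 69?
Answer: -8433/3116 ≈ -2.7064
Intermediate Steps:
n = 2997 (n = 27*111 = 2997)
(-8635 + P(I))/(D(-66) + n) = (-8635 + 202)/((53 - 1*(-66)) + 2997) = -8433/((53 + 66) + 2997) = -8433/(119 + 2997) = -8433/3116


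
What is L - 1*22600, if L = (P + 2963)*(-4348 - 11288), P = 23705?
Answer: -417003448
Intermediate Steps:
L = -416980848 (L = (23705 + 2963)*(-4348 - 11288) = 26668*(-15636) = -416980848)
L - 1*22600 = -416980848 - 1*22600 = -416980848 - 22600 = -417003448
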